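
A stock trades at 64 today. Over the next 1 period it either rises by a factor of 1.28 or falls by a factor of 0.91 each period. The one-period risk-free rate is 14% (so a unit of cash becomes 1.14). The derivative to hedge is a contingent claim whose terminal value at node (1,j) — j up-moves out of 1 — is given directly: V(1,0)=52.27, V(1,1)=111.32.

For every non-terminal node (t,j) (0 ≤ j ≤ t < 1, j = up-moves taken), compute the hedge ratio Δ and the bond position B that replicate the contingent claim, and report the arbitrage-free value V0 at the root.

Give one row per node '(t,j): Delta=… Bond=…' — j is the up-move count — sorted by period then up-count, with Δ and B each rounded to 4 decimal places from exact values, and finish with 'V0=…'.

Risk-neutral probability p* = (R−d)/(u−d) = (1.14−0.91)/(1.28−0.91) = 0.6216.
Terminal values V(1,·): V(1,0)=52.2700, V(1,1)=111.3200
(0,0): S=64.0000. Δ = (V_up−V_dn)/(S_up−S_dn) = (111.3200−52.2700)/(81.9200−58.2400) = 2.4937. V = [p*·111.3200 + (1−p*)·52.2700]/1.14 = 78.0498. B = V − Δ·S = -81.5448.
Root portfolio cost Δ·64+B reproduces V0=78.0498.

(0,0): Delta=2.4937 Bond=-81.5448
V0=78.0498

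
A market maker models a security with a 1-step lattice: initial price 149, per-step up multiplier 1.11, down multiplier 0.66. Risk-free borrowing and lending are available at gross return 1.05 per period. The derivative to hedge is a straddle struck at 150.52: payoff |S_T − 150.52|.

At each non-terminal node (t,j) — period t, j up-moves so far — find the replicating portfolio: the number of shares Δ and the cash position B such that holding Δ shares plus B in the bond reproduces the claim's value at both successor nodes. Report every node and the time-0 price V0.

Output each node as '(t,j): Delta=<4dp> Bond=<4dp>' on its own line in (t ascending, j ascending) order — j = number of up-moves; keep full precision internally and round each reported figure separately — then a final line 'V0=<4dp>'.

Risk-neutral probability p* = (R−d)/(u−d) = (1.05−0.66)/(1.11−0.66) = 0.8667.
At expiry t=1: V(1,0)=52.1800, V(1,1)=14.8700
Node (0,0) S=149.0000: V=(p*·14.8700+(1−p*)·52.1800)/1.05=18.8997; Δ=(14.8700−52.1800)/(165.3900−98.3400)=-0.5565; B=V−Δ·S=101.8108
Each (Δ,B) replicates both successor values, so the strategy is self-financing and V0 is arbitrage-free.

(0,0): Delta=-0.5565 Bond=101.8108
V0=18.8997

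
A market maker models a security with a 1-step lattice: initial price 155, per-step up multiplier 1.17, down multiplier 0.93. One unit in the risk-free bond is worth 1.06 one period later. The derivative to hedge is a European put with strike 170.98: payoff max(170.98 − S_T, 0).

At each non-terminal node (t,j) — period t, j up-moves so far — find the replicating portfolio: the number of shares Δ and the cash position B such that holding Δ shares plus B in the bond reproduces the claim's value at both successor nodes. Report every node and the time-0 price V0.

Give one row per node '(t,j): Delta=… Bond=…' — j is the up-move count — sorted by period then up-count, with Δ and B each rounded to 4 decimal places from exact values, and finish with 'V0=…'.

No-arbitrage ⇒ martingale measure with p* = (R−d)/(u−d) = 0.5417.
Terminal payoffs: V(1,0)=26.8300, V(1,1)=0.0000
Node (0,0) S=155.0000: V=(p*·0.0000+(1−p*)·26.8300)/1.06=11.6010; Δ=(0.0000−26.8300)/(181.3500−144.1500)=-0.7212; B=V−Δ·S=123.3927
Check: Δ(0,0)·S0 + B(0,0) = 11.6010 = V0.

(0,0): Delta=-0.7212 Bond=123.3927
V0=11.6010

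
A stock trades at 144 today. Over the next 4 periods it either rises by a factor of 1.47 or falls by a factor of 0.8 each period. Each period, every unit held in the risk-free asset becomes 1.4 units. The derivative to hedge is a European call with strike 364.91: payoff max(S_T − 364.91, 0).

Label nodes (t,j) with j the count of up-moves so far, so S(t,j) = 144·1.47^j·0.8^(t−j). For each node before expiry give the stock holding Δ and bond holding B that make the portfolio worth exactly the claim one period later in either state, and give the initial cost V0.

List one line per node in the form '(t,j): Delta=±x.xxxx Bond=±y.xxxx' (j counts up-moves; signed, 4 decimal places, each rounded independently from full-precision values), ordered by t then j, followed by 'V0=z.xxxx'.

The replicating-portfolio and risk-neutral prices coincide; use p* = (1.4−0.8)/(1.47−0.8) = 0.8955 for the latter.
Terminal values V(4,·): V(4,0)=0.0000, V(4,1)=0.0000, V(4,2)=0.0000, V(4,3)=1.0254, V(4,4)=307.4964
Node (3,0) S=73.7280: V=(p*·0.0000+(1−p*)·0.0000)/1.4=0.0000; Δ=(0.0000−0.0000)/(108.3802−58.9824)=0.0000; B=V−Δ·S=0.0000
Node (3,1) S=135.4752: V=(p*·0.0000+(1−p*)·0.0000)/1.4=0.0000; Δ=(0.0000−0.0000)/(199.1485−108.3802)=0.0000; B=V−Δ·S=0.0000
Node (3,2) S=248.9357: V=(p*·1.0254+(1−p*)·0.0000)/1.4=0.6559; Δ=(1.0254−0.0000)/(365.9354−199.1485)=0.0061; B=V−Δ·S=-0.8746
Node (3,3) S=457.4193: V=(p*·307.4964+(1−p*)·1.0254)/1.4=196.7693; Δ=(307.4964−1.0254)/(672.4064−365.9354)=1.0000; B=V−Δ·S=-260.6500
Node (2,0) S=92.1600: V=(p*·0.0000+(1−p*)·0.0000)/1.4=0.0000; Δ=(0.0000−0.0000)/(135.4752−73.7280)=0.0000; B=V−Δ·S=0.0000
Node (2,1) S=169.3440: V=(p*·0.6559+(1−p*)·0.0000)/1.4=0.4196; Δ=(0.6559−0.0000)/(248.9357−135.4752)=0.0058; B=V−Δ·S=-0.5594
Node (2,2) S=311.1696: V=(p*·196.7693+(1−p*)·0.6559)/1.4=125.9142; Δ=(196.7693−0.6559)/(457.4193−248.9357)=0.9407; B=V−Δ·S=-166.7923
Node (1,0) S=115.2000: V=(p*·0.4196+(1−p*)·0.0000)/1.4=0.2684; Δ=(0.4196−0.0000)/(169.3440−92.1600)=0.0054; B=V−Δ·S=-0.3578
Node (1,1) S=211.6800: V=(p*·125.9142+(1−p*)·0.4196)/1.4=80.5734; Δ=(125.9142−0.4196)/(311.1696−169.3440)=0.8849; B=V−Δ·S=-106.7319
Node (0,0) S=144.0000: V=(p*·80.5734+(1−p*)·0.2684)/1.4=51.5595; Δ=(80.5734−0.2684)/(211.6800−115.2000)=0.8323; B=V−Δ·S=-68.2987
Check: Δ(0,0)·S0 + B(0,0) = 51.5595 = V0.

(0,0): Delta=0.8323 Bond=-68.2987
(1,0): Delta=0.0054 Bond=-0.3578
(1,1): Delta=0.8849 Bond=-106.7319
(2,0): Delta=0.0000 Bond=0.0000
(2,1): Delta=0.0058 Bond=-0.5594
(2,2): Delta=0.9407 Bond=-166.7923
(3,0): Delta=0.0000 Bond=0.0000
(3,1): Delta=0.0000 Bond=0.0000
(3,2): Delta=0.0061 Bond=-0.8746
(3,3): Delta=1.0000 Bond=-260.6500
V0=51.5595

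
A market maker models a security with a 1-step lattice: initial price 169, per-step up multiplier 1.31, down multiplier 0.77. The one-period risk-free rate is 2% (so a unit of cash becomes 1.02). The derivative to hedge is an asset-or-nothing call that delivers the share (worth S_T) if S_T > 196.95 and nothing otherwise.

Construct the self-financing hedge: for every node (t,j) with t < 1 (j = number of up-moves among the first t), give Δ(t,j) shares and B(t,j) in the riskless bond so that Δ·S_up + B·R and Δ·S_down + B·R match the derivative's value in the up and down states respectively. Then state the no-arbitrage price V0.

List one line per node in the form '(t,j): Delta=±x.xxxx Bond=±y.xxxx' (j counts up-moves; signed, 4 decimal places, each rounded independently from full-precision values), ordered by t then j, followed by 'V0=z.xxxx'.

Under the risk-neutral measure, an up-move has probability p* = (R−d)/(u−d) = 0.4630 and values discount at R = 1.02.
Payoff layer (t=1): V(1,0)=0.0000, V(1,1)=221.3900
Node (0,0) S=169.0000: V=(p*·221.3900+(1−p*)·0.0000)/1.02=100.4857; Δ=(221.3900−0.0000)/(221.3900−130.1300)=2.4259; B=V−Δ·S=-309.4958
Check: Δ(0,0)·S0 + B(0,0) = 100.4857 = V0.

(0,0): Delta=2.4259 Bond=-309.4958
V0=100.4857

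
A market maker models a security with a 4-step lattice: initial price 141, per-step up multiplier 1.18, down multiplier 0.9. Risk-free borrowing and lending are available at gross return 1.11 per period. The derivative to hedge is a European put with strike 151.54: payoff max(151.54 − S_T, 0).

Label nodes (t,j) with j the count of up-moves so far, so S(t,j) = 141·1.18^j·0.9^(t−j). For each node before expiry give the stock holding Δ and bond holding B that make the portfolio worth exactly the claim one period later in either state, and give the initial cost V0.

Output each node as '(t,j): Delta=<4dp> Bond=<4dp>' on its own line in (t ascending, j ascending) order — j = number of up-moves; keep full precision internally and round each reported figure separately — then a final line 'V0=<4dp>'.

(0,0): Delta=-0.0871 Bond=13.3685
(1,0): Delta=-0.3002 Bond=41.8793
(1,1): Delta=-0.0329 Bond=5.8257
(2,0): Delta=-0.8418 Bond=108.3462
(2,1): Delta=-0.1625 Bond=25.8660
(2,2): Delta=0.0000 Bond=0.0000
(3,0): Delta=-1.0000 Bond=136.5225
(3,1): Delta=-0.8016 Bond=114.8449
(3,2): Delta=0.0000 Bond=0.0000
(3,3): Delta=0.0000 Bond=0.0000
V0=1.0859

Since d<R<u, set p* = (R−d)/(u−d) = 0.7500; price each node as the discounted p*-expectation of its children.
Terminal values V(4,·): V(4,0)=59.0299, V(4,1)=30.2490, V(4,2)=0.0000, V(4,3)=0.0000, V(4,4)=0.0000
  t=3,j=0: stock 102.7890 → up 121.2910 (V=30.2490), down 92.5101 (V=59.0299). Price 33.7335; hedge Δ=-1.0000, bond B=136.5225.
  t=3,j=1: stock 134.7678 → up 159.0260 (V=0.0000), down 121.2910 (V=30.2490). Price 6.8128; hedge Δ=-0.8016, bond B=114.8449.
  t=3,j=2: stock 176.6956 → up 208.5008 (V=0.0000), down 159.0260 (V=0.0000). Price 0.0000; hedge Δ=0.0000, bond B=0.0000.
  t=3,j=3: stock 231.6675 → up 273.3677 (V=0.0000), down 208.5008 (V=0.0000). Price 0.0000; hedge Δ=0.0000, bond B=0.0000.
  t=2,j=0: stock 114.2100 → up 134.7678 (V=6.8128), down 102.7890 (V=33.7335). Price 12.2009; hedge Δ=-0.8418, bond B=108.3462.
  t=2,j=1: stock 149.7420 → up 176.6956 (V=0.0000), down 134.7678 (V=6.8128). Price 1.5344; hedge Δ=-0.1625, bond B=25.8660.
  t=2,j=2: stock 196.3284 → up 231.6675 (V=0.0000), down 176.6956 (V=0.0000). Price 0.0000; hedge Δ=0.0000, bond B=0.0000.
  t=1,j=0: stock 126.9000 → up 149.7420 (V=1.5344), down 114.2100 (V=12.2009). Price 3.7847; hedge Δ=-0.3002, bond B=41.8793.
  t=1,j=1: stock 166.3800 → up 196.3284 (V=0.0000), down 149.7420 (V=1.5344). Price 0.3456; hedge Δ=-0.0329, bond B=5.8257.
  t=0,j=0: stock 141.0000 → up 166.3800 (V=0.3456), down 126.9000 (V=3.7847). Price 1.0859; hedge Δ=-0.0871, bond B=13.3685.
Root portfolio cost Δ·141+B reproduces V0=1.0859.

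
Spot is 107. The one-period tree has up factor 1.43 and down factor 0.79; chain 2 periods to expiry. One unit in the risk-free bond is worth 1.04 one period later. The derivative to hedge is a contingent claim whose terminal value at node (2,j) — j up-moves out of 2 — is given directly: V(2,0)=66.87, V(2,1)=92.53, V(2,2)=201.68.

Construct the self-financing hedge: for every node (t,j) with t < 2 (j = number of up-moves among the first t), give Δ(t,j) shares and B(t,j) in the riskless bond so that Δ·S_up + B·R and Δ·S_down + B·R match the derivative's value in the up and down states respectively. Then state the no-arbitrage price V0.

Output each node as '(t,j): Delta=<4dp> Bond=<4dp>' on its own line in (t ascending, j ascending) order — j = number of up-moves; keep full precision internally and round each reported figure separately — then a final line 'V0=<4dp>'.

(0,0): Delta=0.8182 Bond=4.5880
(1,0): Delta=0.4743 Bond=33.8422
(1,1): Delta=1.1146 Bond=-40.5789
V0=92.1380

Since d<R<u, set p* = (R−d)/(u−d) = 0.3906; price each node as the discounted p*-expectation of its children.
Payoff layer (t=2): V(2,0)=66.8700, V(2,1)=92.5300, V(2,2)=201.6800
  t=1,j=0: stock 84.5300 → up 120.8779 (V=92.5300), down 66.7787 (V=66.8700). Price 73.9360; hedge Δ=0.4743, bond B=33.8422.
  t=1,j=1: stock 153.0100 → up 218.8043 (V=201.6800), down 120.8779 (V=92.5300). Price 129.9680; hedge Δ=1.1146, bond B=-40.5789.
  t=0,j=0: stock 107.0000 → up 153.0100 (V=129.9680), down 84.5300 (V=73.9360). Price 92.1380; hedge Δ=0.8182, bond B=4.5880.
Root portfolio cost Δ·107+B reproduces V0=92.1380.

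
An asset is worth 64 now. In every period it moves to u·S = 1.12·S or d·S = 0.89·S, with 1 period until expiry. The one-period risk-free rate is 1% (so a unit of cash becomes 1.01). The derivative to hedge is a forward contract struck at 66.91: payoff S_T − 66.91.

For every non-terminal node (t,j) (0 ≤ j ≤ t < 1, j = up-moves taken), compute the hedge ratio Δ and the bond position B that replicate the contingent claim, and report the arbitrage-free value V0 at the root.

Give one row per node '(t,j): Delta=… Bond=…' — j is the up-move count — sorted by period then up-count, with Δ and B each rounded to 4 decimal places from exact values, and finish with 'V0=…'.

Under the risk-neutral measure, an up-move has probability p* = (R−d)/(u−d) = 0.5217 and values discount at R = 1.01.
Terminal payoffs: V(1,0)=-9.9500, V(1,1)=4.7700
(0,0): S=64.0000. Δ = (V_up−V_dn)/(S_up−S_dn) = (4.7700−-9.9500)/(71.6800−56.9600) = 1.0000. V = [p*·4.7700 + (1−p*)·-9.9500]/1.01 = -2.2475. B = V − Δ·S = -66.2475.
Check: Δ(0,0)·S0 + B(0,0) = -2.2475 = V0.

(0,0): Delta=1.0000 Bond=-66.2475
V0=-2.2475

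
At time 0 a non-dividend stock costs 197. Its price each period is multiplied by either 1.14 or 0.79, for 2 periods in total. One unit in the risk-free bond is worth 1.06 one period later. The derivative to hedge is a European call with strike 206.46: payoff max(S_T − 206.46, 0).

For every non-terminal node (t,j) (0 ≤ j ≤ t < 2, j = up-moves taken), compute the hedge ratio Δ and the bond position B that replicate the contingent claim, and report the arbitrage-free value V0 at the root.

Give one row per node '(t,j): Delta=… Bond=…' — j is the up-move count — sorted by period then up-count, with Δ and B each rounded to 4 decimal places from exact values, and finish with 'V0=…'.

(0,0): Delta=0.5231 Bond=-76.8042
(1,0): Delta=0.0000 Bond=0.0000
(1,1): Delta=0.6305 Bond=-105.5346
V0=26.2495

Since d<R<u, set p* = (R−d)/(u−d) = 0.7714; price each node as the discounted p*-expectation of its children.
Terminal values V(2,·): V(2,0)=0.0000, V(2,1)=0.0000, V(2,2)=49.5612
  t=1,j=0: stock 155.6300 → up 177.4182 (V=0.0000), down 122.9477 (V=0.0000). Price 0.0000; hedge Δ=0.0000, bond B=0.0000.
  t=1,j=1: stock 224.5800 → up 256.0212 (V=49.5612), down 177.4182 (V=0.0000). Price 36.0688; hedge Δ=0.6305, bond B=-105.5346.
  t=0,j=0: stock 197.0000 → up 224.5800 (V=36.0688), down 155.6300 (V=0.0000). Price 26.2495; hedge Δ=0.5231, bond B=-76.8042.
Self-financing check: at every node Δ·S+B equals the discounted successor values.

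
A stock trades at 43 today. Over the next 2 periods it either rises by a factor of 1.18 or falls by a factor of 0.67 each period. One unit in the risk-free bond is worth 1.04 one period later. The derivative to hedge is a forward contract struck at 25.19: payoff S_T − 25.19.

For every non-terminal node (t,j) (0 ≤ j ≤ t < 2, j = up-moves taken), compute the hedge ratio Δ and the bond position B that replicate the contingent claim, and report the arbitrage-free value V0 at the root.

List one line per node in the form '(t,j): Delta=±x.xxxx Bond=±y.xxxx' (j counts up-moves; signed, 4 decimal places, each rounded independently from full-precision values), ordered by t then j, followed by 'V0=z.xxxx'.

Since d<R<u, set p* = (R−d)/(u−d) = 0.7255; price each node as the discounted p*-expectation of its children.
Payoff layer (t=2): V(2,0)=-5.8873, V(2,1)=8.8058, V(2,2)=34.6832
Node (1,0) S=28.8100: V=(p*·8.8058+(1−p*)·-5.8873)/1.04=4.5888; Δ=(8.8058−-5.8873)/(33.9958−19.3027)=1.0000; B=V−Δ·S=-24.2212
Node (1,1) S=50.7400: V=(p*·34.6832+(1−p*)·8.8058)/1.04=26.5188; Δ=(34.6832−8.8058)/(59.8732−33.9958)=1.0000; B=V−Δ·S=-24.2212
Node (0,0) S=43.0000: V=(p*·26.5188+(1−p*)·4.5888)/1.04=19.7104; Δ=(26.5188−4.5888)/(50.7400−28.8100)=1.0000; B=V−Δ·S=-23.2896
Root portfolio cost Δ·43+B reproduces V0=19.7104.

(0,0): Delta=1.0000 Bond=-23.2896
(1,0): Delta=1.0000 Bond=-24.2212
(1,1): Delta=1.0000 Bond=-24.2212
V0=19.7104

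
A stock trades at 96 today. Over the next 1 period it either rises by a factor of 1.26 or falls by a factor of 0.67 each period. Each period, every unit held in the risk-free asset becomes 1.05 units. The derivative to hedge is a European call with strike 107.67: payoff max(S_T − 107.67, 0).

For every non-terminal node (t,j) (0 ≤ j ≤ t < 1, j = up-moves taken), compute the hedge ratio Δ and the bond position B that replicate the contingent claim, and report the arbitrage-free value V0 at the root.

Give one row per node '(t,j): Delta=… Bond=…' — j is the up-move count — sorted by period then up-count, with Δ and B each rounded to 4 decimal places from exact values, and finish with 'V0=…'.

Since d<R<u, set p* = (R−d)/(u−d) = 0.6441; price each node as the discounted p*-expectation of its children.
Payoff layer (t=1): V(1,0)=0.0000, V(1,1)=13.2900
Node (0,0) S=96.0000: V=(p*·13.2900+(1−p*)·0.0000)/1.05=8.1521; Δ=(13.2900−0.0000)/(120.9600−64.3200)=0.2346; B=V−Δ·S=-14.3734
Self-financing check: at every node Δ·S+B equals the discounted successor values.

(0,0): Delta=0.2346 Bond=-14.3734
V0=8.1521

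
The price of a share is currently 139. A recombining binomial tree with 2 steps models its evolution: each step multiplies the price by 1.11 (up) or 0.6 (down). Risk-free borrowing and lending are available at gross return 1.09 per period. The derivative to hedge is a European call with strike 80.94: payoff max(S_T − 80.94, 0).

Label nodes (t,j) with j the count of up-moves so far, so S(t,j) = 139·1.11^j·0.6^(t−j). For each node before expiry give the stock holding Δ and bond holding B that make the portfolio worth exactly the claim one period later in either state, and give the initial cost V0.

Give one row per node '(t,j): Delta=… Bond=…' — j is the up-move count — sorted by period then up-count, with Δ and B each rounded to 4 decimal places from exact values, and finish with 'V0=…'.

(0,0): Delta=0.9843 Bond=-65.9058
(1,0): Delta=0.2735 Bond=-12.5569
(1,1): Delta=1.0000 Bond=-74.2569
V0=70.9144

Since d<R<u, set p* = (R−d)/(u−d) = 0.9608; price each node as the discounted p*-expectation of its children.
Terminal payoffs: V(2,0)=0.0000, V(2,1)=11.6340, V(2,2)=90.3219
(1,0): S=83.4000. Δ = (V_up−V_dn)/(S_up−S_dn) = (11.6340−0.0000)/(92.5740−50.0400) = 0.2735. V = [p*·11.6340 + (1−p*)·0.0000]/1.09 = 10.2548. B = V − Δ·S = -12.5569.
(1,1): S=154.2900. Δ = (V_up−V_dn)/(S_up−S_dn) = (90.3219−11.6340)/(171.2619−92.5740) = 1.0000. V = [p*·90.3219 + (1−p*)·11.6340]/1.09 = 80.0331. B = V − Δ·S = -74.2569.
(0,0): S=139.0000. Δ = (V_up−V_dn)/(S_up−S_dn) = (80.0331−10.2548)/(154.2900−83.4000) = 0.9843. V = [p*·80.0331 + (1−p*)·10.2548]/1.09 = 70.9144. B = V − Δ·S = -65.9058.
Self-financing check: at every node Δ·S+B equals the discounted successor values.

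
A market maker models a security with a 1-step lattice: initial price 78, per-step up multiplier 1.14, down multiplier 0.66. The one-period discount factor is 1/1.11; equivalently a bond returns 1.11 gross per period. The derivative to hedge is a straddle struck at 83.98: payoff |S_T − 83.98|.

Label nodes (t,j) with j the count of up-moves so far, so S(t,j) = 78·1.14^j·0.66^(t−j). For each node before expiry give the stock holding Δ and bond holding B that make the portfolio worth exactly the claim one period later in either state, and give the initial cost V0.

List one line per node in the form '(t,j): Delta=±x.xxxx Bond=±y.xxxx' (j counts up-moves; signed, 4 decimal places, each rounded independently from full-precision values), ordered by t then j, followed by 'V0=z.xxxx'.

No-arbitrage ⇒ martingale measure with p* = (R−d)/(u−d) = 0.9375.
At expiry t=1: V(1,0)=32.5000, V(1,1)=4.9400
  t=0,j=0: stock 78.0000 → up 88.9200 (V=4.9400), down 51.4800 (V=32.5000). Price 6.0023; hedge Δ=-0.7361, bond B=63.4189.
Check: Δ(0,0)·S0 + B(0,0) = 6.0023 = V0.

(0,0): Delta=-0.7361 Bond=63.4189
V0=6.0023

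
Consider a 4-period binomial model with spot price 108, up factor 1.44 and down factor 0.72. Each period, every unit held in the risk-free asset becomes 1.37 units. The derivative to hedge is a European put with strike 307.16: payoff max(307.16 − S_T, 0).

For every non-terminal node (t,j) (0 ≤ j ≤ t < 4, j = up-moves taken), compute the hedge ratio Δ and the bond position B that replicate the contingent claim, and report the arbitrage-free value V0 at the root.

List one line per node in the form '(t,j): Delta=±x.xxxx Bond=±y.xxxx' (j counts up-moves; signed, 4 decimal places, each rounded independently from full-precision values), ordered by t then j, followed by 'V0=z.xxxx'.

(0,0): Delta=-0.4215 Bond=54.3558
(1,0): Delta=-1.0000 Bond=119.4546
(1,1): Delta=-0.3903 Bond=69.6226
(2,0): Delta=-1.0000 Bond=163.6528
(2,1): Delta=-1.0000 Bond=163.6528
(2,2): Delta=-0.3575 Bond=88.0308
(3,0): Delta=-1.0000 Bond=224.2044
(3,1): Delta=-1.0000 Bond=224.2044
(3,2): Delta=-1.0000 Bond=224.2044
(3,3): Delta=-0.3229 Bond=109.4451
V0=8.8380

Under the risk-neutral measure, an up-move has probability p* = (R−d)/(u−d) = 0.9028 and values discount at R = 1.37.
Terminal payoffs: V(4,0)=278.1362, V(4,1)=249.1125, V(4,2)=191.0649, V(4,3)=74.9699, V(4,4)=0.0000
  t=3,j=0: stock 40.3108 → up 58.0475 (V=249.1125), down 29.0238 (V=278.1362). Price 183.8936; hedge Δ=-1.0000, bond B=224.2044.
  t=3,j=1: stock 80.6216 → up 116.0951 (V=191.0649), down 58.0475 (V=249.1125). Price 143.5828; hedge Δ=-1.0000, bond B=224.2044.
  t=3,j=2: stock 161.2431 → up 232.1901 (V=74.9699), down 116.0951 (V=191.0649). Price 62.9612; hedge Δ=-1.0000, bond B=224.2044.
  t=3,j=3: stock 322.4863 → up 464.3802 (V=0.0000), down 232.1901 (V=74.9699). Price 5.3202; hedge Δ=-0.3229, bond B=109.4451.
  t=2,j=0: stock 55.9872 → up 80.6216 (V=143.5828), down 40.3108 (V=183.8936). Price 107.6656; hedge Δ=-1.0000, bond B=163.6528.
  t=2,j=1: stock 111.9744 → up 161.2431 (V=62.9612), down 80.6216 (V=143.5828). Price 51.6784; hedge Δ=-1.0000, bond B=163.6528.
  t=2,j=2: stock 223.9488 → up 322.4863 (V=5.3202), down 161.2431 (V=62.9612). Price 7.9739; hedge Δ=-0.3575, bond B=88.0308.
  t=1,j=0: stock 77.7600 → up 111.9744 (V=51.6784), down 55.9872 (V=107.6656). Price 41.6946; hedge Δ=-1.0000, bond B=119.4546.
  t=1,j=1: stock 155.5200 → up 223.9488 (V=7.9739), down 111.9744 (V=51.6784). Price 8.9219; hedge Δ=-0.3903, bond B=69.6226.
  t=0,j=0: stock 108.0000 → up 155.5200 (V=8.9219), down 77.7600 (V=41.6946). Price 8.8380; hedge Δ=-0.4215, bond B=54.3558.
The time-0 hedge costs 8.8380, which is the no-arbitrage price.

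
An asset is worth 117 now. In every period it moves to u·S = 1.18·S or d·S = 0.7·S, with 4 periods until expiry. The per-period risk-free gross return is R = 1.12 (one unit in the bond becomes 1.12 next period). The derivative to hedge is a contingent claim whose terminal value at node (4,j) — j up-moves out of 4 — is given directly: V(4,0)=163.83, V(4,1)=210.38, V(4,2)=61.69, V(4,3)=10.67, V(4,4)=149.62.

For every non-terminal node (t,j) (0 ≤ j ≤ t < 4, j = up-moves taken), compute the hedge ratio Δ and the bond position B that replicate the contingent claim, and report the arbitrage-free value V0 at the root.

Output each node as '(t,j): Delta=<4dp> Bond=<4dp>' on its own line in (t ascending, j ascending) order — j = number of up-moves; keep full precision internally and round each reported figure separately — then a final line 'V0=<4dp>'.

Since d<R<u, set p* = (R−d)/(u−d) = 0.8750; price each node as the discounted p*-expectation of its children.
At expiry t=4: V(4,0)=163.8300, V(4,1)=210.3800, V(4,2)=61.6900, V(4,3)=10.6700, V(4,4)=149.6200
(3,0): S=40.1310. Δ = (V_up−V_dn)/(S_up−S_dn) = (210.3800−163.8300)/(47.3546−28.0917) = 2.4166. V = [p*·210.3800 + (1−p*)·163.8300]/1.12 = 182.6440. B = V − Δ·S = 85.6648.
(3,1): S=67.6494. Δ = (V_up−V_dn)/(S_up−S_dn) = (61.6900−210.3800)/(79.8263−47.3546) = -4.5791. V = [p*·61.6900 + (1−p*)·210.3800]/1.12 = 71.6752. B = V − Δ·S = 381.4461.
(3,2): S=114.0376. Δ = (V_up−V_dn)/(S_up−S_dn) = (10.6700−61.6900)/(134.5643−79.8263) = -0.9321. V = [p*·10.6700 + (1−p*)·61.6900]/1.12 = 15.2210. B = V − Δ·S = 121.5126.
(3,3): S=192.2347. Δ = (V_up−V_dn)/(S_up−S_dn) = (149.6200−10.6700)/(226.8370−134.5643) = 1.5059. V = [p*·149.6200 + (1−p*)·10.6700]/1.12 = 118.0815. B = V − Δ·S = -171.3977.
(2,0): S=57.3300. Δ = (V_up−V_dn)/(S_up−S_dn) = (71.6752−182.6440)/(67.6494−40.1310) = -4.0325. V = [p*·71.6752 + (1−p*)·182.6440]/1.12 = 76.3806. B = V − Δ·S = 307.5655.
(2,1): S=96.6420. Δ = (V_up−V_dn)/(S_up−S_dn) = (15.2210−71.6752)/(114.0376−67.6494) = -1.2170. V = [p*·15.2210 + (1−p*)·71.6752]/1.12 = 19.8909. B = V − Δ·S = 137.5039.
(2,2): S=162.9108. Δ = (V_up−V_dn)/(S_up−S_dn) = (118.0815−15.2210)/(192.2347−114.0376) = 1.3154. V = [p*·118.0815 + (1−p*)·15.2210]/1.12 = 93.9499. B = V − Δ·S = -120.3428.
(1,0): S=81.9000. Δ = (V_up−V_dn)/(S_up−S_dn) = (19.8909−76.3806)/(96.6420−57.3300) = -1.4370. V = [p*·19.8909 + (1−p*)·76.3806]/1.12 = 24.0644. B = V − Δ·S = 141.7514.
(1,1): S=138.0600. Δ = (V_up−V_dn)/(S_up−S_dn) = (93.9499−19.8909)/(162.9108−96.6420) = 1.1176. V = [p*·93.9499 + (1−p*)·19.8909]/1.12 = 75.6183. B = V − Δ·S = -78.6714.
(0,0): S=117.0000. Δ = (V_up−V_dn)/(S_up−S_dn) = (75.6183−24.0644)/(138.0600−81.9000) = 0.9180. V = [p*·75.6183 + (1−p*)·24.0644]/1.12 = 61.7626. B = V − Δ·S = -45.6415.
Root portfolio cost Δ·117+B reproduces V0=61.7626.

(0,0): Delta=0.9180 Bond=-45.6415
(1,0): Delta=-1.4370 Bond=141.7514
(1,1): Delta=1.1176 Bond=-78.6714
(2,0): Delta=-4.0325 Bond=307.5655
(2,1): Delta=-1.2170 Bond=137.5039
(2,2): Delta=1.3154 Bond=-120.3428
(3,0): Delta=2.4166 Bond=85.6648
(3,1): Delta=-4.5791 Bond=381.4461
(3,2): Delta=-0.9321 Bond=121.5126
(3,3): Delta=1.5059 Bond=-171.3977
V0=61.7626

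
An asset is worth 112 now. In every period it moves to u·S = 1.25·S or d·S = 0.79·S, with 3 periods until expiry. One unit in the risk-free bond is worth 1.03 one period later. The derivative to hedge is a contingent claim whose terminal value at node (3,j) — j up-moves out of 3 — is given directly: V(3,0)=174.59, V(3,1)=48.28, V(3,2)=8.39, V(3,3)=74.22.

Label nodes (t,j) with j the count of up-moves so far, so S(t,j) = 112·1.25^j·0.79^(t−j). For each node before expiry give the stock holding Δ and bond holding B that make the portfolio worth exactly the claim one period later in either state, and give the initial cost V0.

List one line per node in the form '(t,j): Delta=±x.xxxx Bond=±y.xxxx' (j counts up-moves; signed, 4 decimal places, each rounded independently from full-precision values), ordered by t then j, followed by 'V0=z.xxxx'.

(0,0): Delta=-0.5650 Bond=109.2167
(1,0): Delta=-1.9374 Bond=233.9315
(1,1): Delta=0.2302 Bond=1.1747
(2,0): Delta=-3.9283 Bond=380.1104
(2,1): Delta=-0.7841 Bond=113.3852
(2,2): Delta=0.8178 Bond=-101.6173
V0=45.9420

Since d<R<u, set p* = (R−d)/(u−d) = 0.5217; price each node as the discounted p*-expectation of its children.
Payoff layer (t=3): V(3,0)=174.5900, V(3,1)=48.2800, V(3,2)=8.3900, V(3,3)=74.2200
(2,0): S=69.8992. Δ = (V_up−V_dn)/(S_up−S_dn) = (48.2800−174.5900)/(87.3740−55.2204) = -3.9283. V = [p*·48.2800 + (1−p*)·174.5900]/1.03 = 105.5234. B = V − Δ·S = 380.1104.
(2,1): S=110.6000. Δ = (V_up−V_dn)/(S_up−S_dn) = (8.3900−48.2800)/(138.2500−87.3740) = -0.7841. V = [p*·8.3900 + (1−p*)·48.2800]/1.03 = 26.6678. B = V − Δ·S = 113.3852.
(2,2): S=175.0000. Δ = (V_up−V_dn)/(S_up−S_dn) = (74.2200−8.3900)/(218.7500−138.2500) = 0.8178. V = [p*·74.2200 + (1−p*)·8.3900]/1.03 = 41.4913. B = V − Δ·S = -101.6173.
(1,0): S=88.4800. Δ = (V_up−V_dn)/(S_up−S_dn) = (26.6678−105.5234)/(110.6000−69.8992) = -1.9374. V = [p*·26.6678 + (1−p*)·105.5234]/1.03 = 62.5062. B = V − Δ·S = 233.9315.
(1,1): S=140.0000. Δ = (V_up−V_dn)/(S_up−S_dn) = (41.4913−26.6678)/(175.0000−110.6000) = 0.2302. V = [p*·41.4913 + (1−p*)·26.6678]/1.03 = 33.3998. B = V − Δ·S = 1.1747.
(0,0): S=112.0000. Δ = (V_up−V_dn)/(S_up−S_dn) = (33.3998−62.5062)/(140.0000−88.4800) = -0.5650. V = [p*·33.3998 + (1−p*)·62.5062]/1.03 = 45.9420. B = V − Δ·S = 109.2167.
Root portfolio cost Δ·112+B reproduces V0=45.9420.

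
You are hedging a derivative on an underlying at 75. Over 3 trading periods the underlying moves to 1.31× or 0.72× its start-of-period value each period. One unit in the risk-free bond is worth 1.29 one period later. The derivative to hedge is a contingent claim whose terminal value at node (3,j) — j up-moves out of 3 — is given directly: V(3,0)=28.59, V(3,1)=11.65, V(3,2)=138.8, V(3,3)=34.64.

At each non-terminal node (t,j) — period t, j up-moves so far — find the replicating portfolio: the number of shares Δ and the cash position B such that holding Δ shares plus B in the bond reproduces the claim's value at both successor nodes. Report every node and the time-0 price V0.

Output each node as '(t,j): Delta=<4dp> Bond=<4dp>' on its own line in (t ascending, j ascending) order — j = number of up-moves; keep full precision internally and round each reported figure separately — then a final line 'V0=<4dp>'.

No-arbitrage ⇒ martingale measure with p* = (R−d)/(u−d) = 0.9661.
Terminal values V(3,·): V(3,0)=28.5900, V(3,1)=11.6500, V(3,2)=138.8000, V(3,3)=34.6400
(2,0): S=38.8800. Δ = (V_up−V_dn)/(S_up−S_dn) = (11.6500−28.5900)/(50.9328−27.9936) = -0.7385. V = [p*·11.6500 + (1−p*)·28.5900]/1.29 = 9.4762. B = V − Δ·S = 38.1880.
(2,1): S=70.7400. Δ = (V_up−V_dn)/(S_up−S_dn) = (138.8000−11.6500)/(92.6694−50.9328) = 3.0465. V = [p*·138.8000 + (1−p*)·11.6500]/1.29 = 104.2557. B = V − Δ·S = -111.2528.
(2,2): S=128.7075. Δ = (V_up−V_dn)/(S_up−S_dn) = (34.6400−138.8000)/(168.6068−92.6694) = -1.3717. V = [p*·34.6400 + (1−p*)·138.8000]/1.29 = 29.5898. B = V − Δ·S = 206.1322.
(1,0): S=54.0000. Δ = (V_up−V_dn)/(S_up−S_dn) = (104.2557−9.4762)/(70.7400−38.8800) = 2.9749. V = [p*·104.2557 + (1−p*)·9.4762]/1.29 = 78.3278. B = V − Δ·S = -82.3155.
(1,1): S=98.2500. Δ = (V_up−V_dn)/(S_up−S_dn) = (29.5898−104.2557)/(128.7075−70.7400) = -1.2881. V = [p*·29.5898 + (1−p*)·104.2557]/1.29 = 24.8999. B = V − Δ·S = 151.4522.
(0,0): S=75.0000. Δ = (V_up−V_dn)/(S_up−S_dn) = (24.8999−78.3278)/(98.2500−54.0000) = -1.2074. V = [p*·24.8999 + (1−p*)·78.3278]/1.29 = 20.7062. B = V − Δ·S = 111.2619.
Check: Δ(0,0)·S0 + B(0,0) = 20.7062 = V0.

(0,0): Delta=-1.2074 Bond=111.2619
(1,0): Delta=2.9749 Bond=-82.3155
(1,1): Delta=-1.2881 Bond=151.4522
(2,0): Delta=-0.7385 Bond=38.1880
(2,1): Delta=3.0465 Bond=-111.2528
(2,2): Delta=-1.3717 Bond=206.1322
V0=20.7062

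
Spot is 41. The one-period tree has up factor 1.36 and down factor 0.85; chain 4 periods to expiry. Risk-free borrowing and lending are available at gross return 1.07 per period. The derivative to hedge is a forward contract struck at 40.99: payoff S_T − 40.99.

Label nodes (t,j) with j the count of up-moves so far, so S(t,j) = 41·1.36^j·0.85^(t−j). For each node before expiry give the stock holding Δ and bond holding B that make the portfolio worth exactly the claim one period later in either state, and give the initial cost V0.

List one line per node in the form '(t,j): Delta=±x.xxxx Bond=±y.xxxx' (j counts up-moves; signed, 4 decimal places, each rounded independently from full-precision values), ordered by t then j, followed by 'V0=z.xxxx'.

(0,0): Delta=1.0000 Bond=-31.2711
(1,0): Delta=1.0000 Bond=-33.4600
(1,1): Delta=1.0000 Bond=-33.4600
(2,0): Delta=1.0000 Bond=-35.8023
(2,1): Delta=1.0000 Bond=-35.8023
(2,2): Delta=1.0000 Bond=-35.8023
(3,0): Delta=1.0000 Bond=-38.3084
(3,1): Delta=1.0000 Bond=-38.3084
(3,2): Delta=1.0000 Bond=-38.3084
(3,3): Delta=1.0000 Bond=-38.3084
V0=9.7289

Since d<R<u, set p* = (R−d)/(u−d) = 0.4314; price each node as the discounted p*-expectation of its children.
Terminal payoffs: V(4,0)=-19.5877, V(4,1)=-6.7464, V(4,2)=13.7998, V(4,3)=46.6736, V(4,4)=99.2718
  t=3,j=0: stock 25.1791 → up 34.2436 (V=-6.7464), down 21.4023 (V=-19.5877). Price -13.1293; hedge Δ=1.0000, bond B=-38.3084.
  t=3,j=1: stock 40.2866 → up 54.7898 (V=13.7998), down 34.2436 (V=-6.7464). Price 1.9782; hedge Δ=1.0000, bond B=-38.3084.
  t=3,j=2: stock 64.4586 → up 87.6636 (V=46.6736), down 54.7898 (V=13.7998). Price 26.1501; hedge Δ=1.0000, bond B=-38.3084.
  t=3,j=3: stock 103.1337 → up 140.2618 (V=99.2718), down 87.6636 (V=46.6736). Price 64.8253; hedge Δ=1.0000, bond B=-38.3084.
  t=2,j=0: stock 29.6225 → up 40.2866 (V=1.9782), down 25.1791 (V=-13.1293). Price -6.1798; hedge Δ=1.0000, bond B=-35.8023.
  t=2,j=1: stock 47.3960 → up 64.4586 (V=26.1501), down 40.2866 (V=1.9782). Price 11.5937; hedge Δ=1.0000, bond B=-35.8023.
  t=2,j=2: stock 75.8336 → up 103.1337 (V=64.8253), down 64.4586 (V=26.1501). Price 40.0313; hedge Δ=1.0000, bond B=-35.8023.
  t=1,j=0: stock 34.8500 → up 47.3960 (V=11.5937), down 29.6225 (V=-6.1798). Price 1.3900; hedge Δ=1.0000, bond B=-33.4600.
  t=1,j=1: stock 55.7600 → up 75.8336 (V=40.0313), down 47.3960 (V=11.5937). Price 22.3000; hedge Δ=1.0000, bond B=-33.4600.
  t=0,j=0: stock 41.0000 → up 55.7600 (V=22.3000), down 34.8500 (V=1.3900). Price 9.7289; hedge Δ=1.0000, bond B=-31.2711.
Root portfolio cost Δ·41+B reproduces V0=9.7289.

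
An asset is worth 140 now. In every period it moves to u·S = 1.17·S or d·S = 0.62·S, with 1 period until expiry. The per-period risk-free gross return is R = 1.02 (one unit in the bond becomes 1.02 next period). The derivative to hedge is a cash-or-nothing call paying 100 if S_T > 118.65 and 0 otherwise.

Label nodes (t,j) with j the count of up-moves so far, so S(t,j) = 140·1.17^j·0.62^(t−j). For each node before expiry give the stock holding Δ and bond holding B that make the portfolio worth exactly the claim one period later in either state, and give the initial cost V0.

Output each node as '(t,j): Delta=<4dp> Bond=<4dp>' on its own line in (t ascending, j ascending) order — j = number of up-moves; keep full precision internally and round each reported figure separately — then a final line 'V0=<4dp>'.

(0,0): Delta=1.2987 Bond=-110.5169
V0=71.3012

Risk-neutral probability p* = (R−d)/(u−d) = (1.02−0.62)/(1.17−0.62) = 0.7273.
At expiry t=1: V(1,0)=0.0000, V(1,1)=100.0000
(0,0): S=140.0000. Δ = (V_up−V_dn)/(S_up−S_dn) = (100.0000−0.0000)/(163.8000−86.8000) = 1.2987. V = [p*·100.0000 + (1−p*)·0.0000]/1.02 = 71.3012. B = V − Δ·S = -110.5169.
The time-0 hedge costs 71.3012, which is the no-arbitrage price.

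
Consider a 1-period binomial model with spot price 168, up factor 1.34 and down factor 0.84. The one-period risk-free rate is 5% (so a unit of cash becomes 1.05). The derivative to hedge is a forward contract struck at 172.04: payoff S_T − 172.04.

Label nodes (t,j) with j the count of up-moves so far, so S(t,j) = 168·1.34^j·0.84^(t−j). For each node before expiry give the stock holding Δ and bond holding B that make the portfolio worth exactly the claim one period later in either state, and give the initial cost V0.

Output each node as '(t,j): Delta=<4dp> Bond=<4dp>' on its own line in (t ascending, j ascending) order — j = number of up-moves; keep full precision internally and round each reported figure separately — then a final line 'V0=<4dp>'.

(0,0): Delta=1.0000 Bond=-163.8476
V0=4.1524

Under the risk-neutral measure, an up-move has probability p* = (R−d)/(u−d) = 0.4200 and values discount at R = 1.05.
Terminal values V(1,·): V(1,0)=-30.9200, V(1,1)=53.0800
(0,0): S=168.0000. Δ = (V_up−V_dn)/(S_up−S_dn) = (53.0800−-30.9200)/(225.1200−141.1200) = 1.0000. V = [p*·53.0800 + (1−p*)·-30.9200]/1.05 = 4.1524. B = V − Δ·S = -163.8476.
Root portfolio cost Δ·168+B reproduces V0=4.1524.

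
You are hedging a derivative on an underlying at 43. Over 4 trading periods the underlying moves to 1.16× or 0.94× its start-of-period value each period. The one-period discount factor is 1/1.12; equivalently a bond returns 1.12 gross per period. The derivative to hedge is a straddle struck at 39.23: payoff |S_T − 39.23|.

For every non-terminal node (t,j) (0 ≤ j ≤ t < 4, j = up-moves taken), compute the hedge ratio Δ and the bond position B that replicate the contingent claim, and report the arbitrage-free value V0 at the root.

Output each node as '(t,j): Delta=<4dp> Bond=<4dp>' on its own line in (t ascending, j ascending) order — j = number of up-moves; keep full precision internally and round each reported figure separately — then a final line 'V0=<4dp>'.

Since d<R<u, set p* = (R−d)/(u−d) = 0.8182; price each node as the discounted p*-expectation of its children.
Terminal values V(4,·): V(4,0)=5.6578, V(4,1)=2.1995, V(4,2)=11.8958, V(4,3)=23.8614, V(4,4)=38.6275
Node (3,0) S=35.7151: V=(p*·2.1995+(1−p*)·5.6578)/1.12=2.5253; Δ=(2.1995−5.6578)/(41.4295−33.5722)=-0.4401; B=V−Δ·S=18.2447
Node (3,1) S=44.0740: V=(p*·11.8958+(1−p*)·2.1995)/1.12=9.0472; Δ=(11.8958−2.1995)/(51.1258−41.4295)=1.0000; B=V−Δ·S=-35.0268
Node (3,2) S=54.3892: V=(p*·23.8614+(1−p*)·11.8958)/1.12=19.3624; Δ=(23.8614−11.8958)/(63.0914−51.1258)=1.0000; B=V−Δ·S=-35.0268
Node (3,3) S=67.1185: V=(p*·38.6275+(1−p*)·23.8614)/1.12=32.0917; Δ=(38.6275−23.8614)/(77.8575−63.0914)=1.0000; B=V−Δ·S=-35.0268
Node (2,0) S=37.9948: V=(p*·9.0472+(1−p*)·2.5253)/1.12=7.0191; Δ=(9.0472−2.5253)/(44.0740−35.7151)=0.7802; B=V−Δ·S=-22.6260
Node (2,1) S=46.8872: V=(p*·19.3624+(1−p*)·9.0472)/1.12=15.6133; Δ=(19.3624−9.0472)/(54.3892−44.0740)=1.0000; B=V−Δ·S=-31.2739
Node (2,2) S=57.8608: V=(p*·32.0917+(1−p*)·19.3624)/1.12=26.5869; Δ=(32.0917−19.3624)/(67.1185−54.3892)=1.0000; B=V−Δ·S=-31.2739
Node (1,0) S=40.4200: V=(p*·15.6133+(1−p*)·7.0191)/1.12=12.5453; Δ=(15.6133−7.0191)/(46.8872−37.9948)=0.9665; B=V−Δ·S=-26.5192
Node (1,1) S=49.8800: V=(p*·26.5869+(1−p*)·15.6133)/1.12=21.9569; Δ=(26.5869−15.6133)/(57.8608−46.8872)=1.0000; B=V−Δ·S=-27.9231
Node (0,0) S=43.0000: V=(p*·21.9569+(1−p*)·12.5453)/1.12=18.0765; Δ=(21.9569−12.5453)/(49.8800−40.4200)=0.9949; B=V−Δ·S=-24.7035
The time-0 hedge costs 18.0765, which is the no-arbitrage price.

(0,0): Delta=0.9949 Bond=-24.7035
(1,0): Delta=0.9665 Bond=-26.5192
(1,1): Delta=1.0000 Bond=-27.9231
(2,0): Delta=0.7802 Bond=-22.6260
(2,1): Delta=1.0000 Bond=-31.2739
(2,2): Delta=1.0000 Bond=-31.2739
(3,0): Delta=-0.4401 Bond=18.2447
(3,1): Delta=1.0000 Bond=-35.0268
(3,2): Delta=1.0000 Bond=-35.0268
(3,3): Delta=1.0000 Bond=-35.0268
V0=18.0765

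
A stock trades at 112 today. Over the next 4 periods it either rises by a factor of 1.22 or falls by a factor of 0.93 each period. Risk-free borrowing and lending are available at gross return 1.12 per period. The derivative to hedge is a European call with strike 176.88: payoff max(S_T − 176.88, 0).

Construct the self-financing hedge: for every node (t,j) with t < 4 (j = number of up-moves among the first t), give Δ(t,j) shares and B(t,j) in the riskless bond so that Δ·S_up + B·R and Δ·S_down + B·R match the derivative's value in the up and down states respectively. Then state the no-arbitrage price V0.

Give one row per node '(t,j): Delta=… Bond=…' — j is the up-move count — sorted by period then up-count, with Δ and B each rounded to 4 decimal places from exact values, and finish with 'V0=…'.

Since d<R<u, set p* = (R−d)/(u−d) = 0.6552; price each node as the discounted p*-expectation of its children.
Terminal payoffs: V(4,0)=0.0000, V(4,1)=0.0000, V(4,2)=0.0000, V(4,3)=12.2587, V(4,4)=71.2375
  t=3,j=0: stock 90.0880 → up 109.9073 (V=0.0000), down 83.7818 (V=0.0000). Price 0.0000; hedge Δ=0.0000, bond B=0.0000.
  t=3,j=1: stock 118.1799 → up 144.1795 (V=0.0000), down 109.9073 (V=0.0000). Price 0.0000; hedge Δ=0.0000, bond B=0.0000.
  t=3,j=2: stock 155.0317 → up 189.1387 (V=12.2587), down 144.1795 (V=0.0000). Price 7.1711; hedge Δ=0.2727, bond B=-35.1004.
  t=3,j=3: stock 203.3750 → up 248.1175 (V=71.2375), down 189.1387 (V=12.2587). Price 45.4464; hedge Δ=1.0000, bond B=-157.9286.
  t=2,j=0: stock 96.8688 → up 118.1799 (V=0.0000), down 90.0880 (V=0.0000). Price 0.0000; hedge Δ=0.0000, bond B=0.0000.
  t=2,j=1: stock 127.0752 → up 155.0317 (V=7.1711), down 118.1799 (V=0.0000). Price 4.1949; hedge Δ=0.1946, bond B=-20.5329.
  t=2,j=2: stock 166.7008 → up 203.3750 (V=45.4464), down 155.0317 (V=7.1711). Price 28.7929; hedge Δ=0.7917, bond B=-103.1911.
  t=1,j=0: stock 104.1600 → up 127.0752 (V=4.1949), down 96.8688 (V=0.0000). Price 2.4539; hedge Δ=0.1389, bond B=-12.0112.
  t=1,j=1: stock 136.6400 → up 166.7008 (V=28.7929), down 127.0752 (V=4.1949). Price 18.1346; hedge Δ=0.6208, bond B=-66.6860.
  t=0,j=0: stock 112.0000 → up 136.6400 (V=18.1346), down 104.1600 (V=2.4539). Price 11.3638; hedge Δ=0.4828, bond B=-42.7077.
Self-financing check: at every node Δ·S+B equals the discounted successor values.

(0,0): Delta=0.4828 Bond=-42.7077
(1,0): Delta=0.1389 Bond=-12.0112
(1,1): Delta=0.6208 Bond=-66.6860
(2,0): Delta=0.0000 Bond=0.0000
(2,1): Delta=0.1946 Bond=-20.5329
(2,2): Delta=0.7917 Bond=-103.1911
(3,0): Delta=0.0000 Bond=0.0000
(3,1): Delta=0.0000 Bond=0.0000
(3,2): Delta=0.2727 Bond=-35.1004
(3,3): Delta=1.0000 Bond=-157.9286
V0=11.3638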